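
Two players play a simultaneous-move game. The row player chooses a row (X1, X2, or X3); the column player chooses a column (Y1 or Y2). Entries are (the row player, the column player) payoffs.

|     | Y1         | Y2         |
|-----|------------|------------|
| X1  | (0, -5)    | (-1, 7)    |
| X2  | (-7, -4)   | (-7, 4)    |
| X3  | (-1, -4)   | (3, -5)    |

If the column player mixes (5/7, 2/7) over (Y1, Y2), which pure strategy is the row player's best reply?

The row player's best reply maximizes expected payoff against the mix.
X1: (5/7)·0 + (2/7)·(-1) = -2/7
X2: (5/7)·(-7) + (2/7)·(-7) = -7
X3: (5/7)·(-1) + (2/7)·3 = 1/7
Highest expected payoff is 1/7, from X3.

X3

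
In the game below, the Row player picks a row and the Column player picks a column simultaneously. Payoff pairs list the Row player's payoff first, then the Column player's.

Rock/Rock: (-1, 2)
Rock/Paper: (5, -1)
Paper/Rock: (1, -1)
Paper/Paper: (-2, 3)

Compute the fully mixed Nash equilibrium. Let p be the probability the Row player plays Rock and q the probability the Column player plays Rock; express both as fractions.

In a mixed NE each player is indifferent between their pure strategies, so the opponent's mix sets the indifference.
The Column player indifferent between Rock and Paper: p·2 + (1−p)·(-1) = p·(-1) + (1−p)·3 ⟹ (-1) + 3p = 3 + (-4)p ⟹ p = 4/7.
The Row player indifferent between Rock and Paper: q·(-1) + (1−q)·5 = q·1 + (1−q)·(-2) ⟹ 5 + (-6)q = (-2) + 3q ⟹ q = 7/9.

p = 4/7, q = 7/9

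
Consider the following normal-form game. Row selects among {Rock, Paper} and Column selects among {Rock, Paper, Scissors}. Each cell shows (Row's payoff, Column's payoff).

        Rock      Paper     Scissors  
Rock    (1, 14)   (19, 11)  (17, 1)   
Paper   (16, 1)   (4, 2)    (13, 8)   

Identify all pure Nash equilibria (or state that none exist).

Check mutual best responses: a cell is a NE iff neither player can gain by unilaterally deviating.
Row's best responses — vs Rock: Paper (payoff 16); vs Paper: Rock (payoff 19); vs Scissors: Rock (payoff 17).
Column's best responses — vs Rock: Rock (payoff 14); vs Paper: Scissors (payoff 8).
No cell has both players best-responding. For instance, Row's best reply to Scissors is Rock, but against Rock Column prefers Rock over Scissors.

No pure-strategy Nash equilibrium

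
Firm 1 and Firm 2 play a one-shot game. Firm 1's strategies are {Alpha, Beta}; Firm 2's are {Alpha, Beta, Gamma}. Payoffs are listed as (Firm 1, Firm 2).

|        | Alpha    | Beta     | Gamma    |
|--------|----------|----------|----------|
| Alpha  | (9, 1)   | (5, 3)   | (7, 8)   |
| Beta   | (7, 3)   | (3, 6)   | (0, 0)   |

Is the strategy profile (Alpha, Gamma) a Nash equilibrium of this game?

Yes

Holding Firm 2 at Gamma: Firm 1 gets 7 from Alpha, versus 0 from Beta. No profitable deviation for Firm 1.
Holding Firm 1 at Alpha: Firm 2 gets 8 from Gamma, versus 1 from Alpha, 3 from Beta. No profitable deviation for Firm 2 either.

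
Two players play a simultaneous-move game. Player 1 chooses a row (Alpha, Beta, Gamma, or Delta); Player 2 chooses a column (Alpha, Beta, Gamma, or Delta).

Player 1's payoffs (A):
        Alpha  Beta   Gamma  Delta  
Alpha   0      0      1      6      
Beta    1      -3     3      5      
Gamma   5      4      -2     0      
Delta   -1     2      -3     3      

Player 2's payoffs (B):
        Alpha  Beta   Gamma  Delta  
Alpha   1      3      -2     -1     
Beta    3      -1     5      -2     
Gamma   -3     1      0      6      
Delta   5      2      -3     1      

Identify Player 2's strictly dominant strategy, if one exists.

A strategy is strictly dominant if it gives Player 2 a strictly higher payoff than every other strategy, against every choice by the opponent.
Alpha is not dominant: against Alpha, Beta gives 3 > 1.
Beta is not dominant: against Beta, Alpha gives 3 > -1.
Gamma is not dominant: against Alpha, Alpha gives 1 > -2.
Delta is not dominant: against Alpha, Alpha gives 1 > -1.
No single strategy is best against every opponent action.

None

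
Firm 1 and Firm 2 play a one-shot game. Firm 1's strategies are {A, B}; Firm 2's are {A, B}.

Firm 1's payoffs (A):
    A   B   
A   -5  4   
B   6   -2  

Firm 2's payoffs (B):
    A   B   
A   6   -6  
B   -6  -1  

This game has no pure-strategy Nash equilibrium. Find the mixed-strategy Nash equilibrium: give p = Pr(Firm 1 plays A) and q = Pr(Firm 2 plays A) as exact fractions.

p = 5/17, q = 6/17

Each player's mixing probability is pinned down by making the *other* player indifferent.
Firm 2 indifferent between A and B: p·6 + (1−p)·(-6) = p·(-6) + (1−p)·(-1) ⟹ (-6) + 12p = (-1) + (-5)p ⟹ p = 5/17.
Firm 1 indifferent between A and B: q·(-5) + (1−q)·4 = q·6 + (1−q)·(-2) ⟹ 4 + (-9)q = (-2) + 8q ⟹ q = 6/17.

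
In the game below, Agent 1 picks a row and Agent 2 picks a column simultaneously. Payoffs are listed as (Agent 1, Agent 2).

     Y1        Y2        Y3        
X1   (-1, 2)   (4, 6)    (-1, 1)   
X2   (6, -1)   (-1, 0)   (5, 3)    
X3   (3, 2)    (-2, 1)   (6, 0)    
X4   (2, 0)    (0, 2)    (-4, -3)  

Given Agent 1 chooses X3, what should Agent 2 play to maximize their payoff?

With Agent 1 fixed at X3, Agent 2's payoffs are: Y1 → 2, Y2 → 1, Y3 → 0.
The maximum is 2, achieved by Y1.

Y1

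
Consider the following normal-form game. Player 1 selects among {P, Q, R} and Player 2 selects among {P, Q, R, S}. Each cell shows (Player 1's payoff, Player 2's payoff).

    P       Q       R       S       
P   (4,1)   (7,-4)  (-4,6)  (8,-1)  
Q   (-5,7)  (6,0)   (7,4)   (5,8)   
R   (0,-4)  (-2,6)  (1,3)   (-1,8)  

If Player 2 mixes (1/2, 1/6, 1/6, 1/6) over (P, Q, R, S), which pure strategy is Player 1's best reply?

Player 1's best reply maximizes expected payoff against the mix.
P: (1/2)·4 + (1/6)·7 + (1/6)·(-4) + (1/6)·8 = 23/6
Q: (1/2)·(-5) + (1/6)·6 + (1/6)·7 + (1/6)·5 = 1/2
R: (1/2)·0 + (1/6)·(-2) + (1/6)·1 + (1/6)·(-1) = -1/3
Highest expected payoff is 23/6, from P.

P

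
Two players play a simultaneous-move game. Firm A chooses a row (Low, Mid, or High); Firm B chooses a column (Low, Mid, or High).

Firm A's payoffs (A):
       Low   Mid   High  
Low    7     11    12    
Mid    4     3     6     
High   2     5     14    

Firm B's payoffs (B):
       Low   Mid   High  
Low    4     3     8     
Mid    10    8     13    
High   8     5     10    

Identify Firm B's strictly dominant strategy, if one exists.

Check whether one of Firm B's strategies beats all alternatives regardless of what the opponent does.
High strictly dominates: vs Low: 8 > each of {4, 3}; vs Mid: 13 > each of {10, 8}; vs High: 10 > each of {8, 5}.

High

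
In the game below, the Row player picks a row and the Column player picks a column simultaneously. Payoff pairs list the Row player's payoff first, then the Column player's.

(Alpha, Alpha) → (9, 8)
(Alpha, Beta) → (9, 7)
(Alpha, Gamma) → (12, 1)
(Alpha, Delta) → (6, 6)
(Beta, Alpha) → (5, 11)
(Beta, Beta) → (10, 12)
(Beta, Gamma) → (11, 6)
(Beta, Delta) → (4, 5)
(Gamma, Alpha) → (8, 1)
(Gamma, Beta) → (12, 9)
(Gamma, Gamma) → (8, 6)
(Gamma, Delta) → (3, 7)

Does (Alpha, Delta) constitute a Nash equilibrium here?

Holding the Column player at Delta: the Row player gets 6 from Alpha, versus 4 from Beta, 3 from Gamma. No profitable deviation for the Row player.
Holding the Row player at Alpha: the Column player gets 6 from Delta but could get 8 by switching to Alpha. The Column player has a profitable deviation.

No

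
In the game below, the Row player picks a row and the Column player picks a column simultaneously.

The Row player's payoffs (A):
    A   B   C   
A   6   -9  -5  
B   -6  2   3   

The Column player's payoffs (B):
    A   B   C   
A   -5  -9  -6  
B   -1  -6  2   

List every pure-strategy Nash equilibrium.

Check mutual best responses: a cell is a NE iff neither player can gain by unilaterally deviating.
The Row player's best responses — vs A: A (payoff 6); vs B: B (payoff 2); vs C: B (payoff 3).
The Column player's best responses — vs A: A (payoff -5); vs B: C (payoff 2).
Mutual best responses occur at (A, A) and (B, C); at each, neither player gains by switching.

(A, A) and (B, C)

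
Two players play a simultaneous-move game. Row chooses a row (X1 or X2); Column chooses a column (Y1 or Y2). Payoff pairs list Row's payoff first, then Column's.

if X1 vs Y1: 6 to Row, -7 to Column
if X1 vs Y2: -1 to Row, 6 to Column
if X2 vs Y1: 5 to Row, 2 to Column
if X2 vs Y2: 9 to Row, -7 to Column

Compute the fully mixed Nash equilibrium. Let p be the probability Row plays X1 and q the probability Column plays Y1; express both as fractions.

In a mixed NE each player is indifferent between their pure strategies, so the opponent's mix sets the indifference.
Column indifferent between Y1 and Y2: p·(-7) + (1−p)·2 = p·6 + (1−p)·(-7) ⟹ 2 + (-9)p = (-7) + 13p ⟹ p = 9/22.
Row indifferent between X1 and X2: q·6 + (1−q)·(-1) = q·5 + (1−q)·9 ⟹ (-1) + 7q = 9 + (-4)q ⟹ q = 10/11.

p = 9/22, q = 10/11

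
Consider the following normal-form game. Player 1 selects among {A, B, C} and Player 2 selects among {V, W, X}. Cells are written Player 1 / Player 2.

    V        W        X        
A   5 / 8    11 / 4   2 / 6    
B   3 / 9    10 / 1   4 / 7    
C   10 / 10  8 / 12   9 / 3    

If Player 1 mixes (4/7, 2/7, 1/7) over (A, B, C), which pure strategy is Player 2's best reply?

V

Player 2's best reply maximizes expected payoff against the mix.
V: (4/7)·8 + (2/7)·9 + (1/7)·10 = 60/7
W: (4/7)·4 + (2/7)·1 + (1/7)·12 = 30/7
X: (4/7)·6 + (2/7)·7 + (1/7)·3 = 41/7
Highest expected payoff is 60/7, from V.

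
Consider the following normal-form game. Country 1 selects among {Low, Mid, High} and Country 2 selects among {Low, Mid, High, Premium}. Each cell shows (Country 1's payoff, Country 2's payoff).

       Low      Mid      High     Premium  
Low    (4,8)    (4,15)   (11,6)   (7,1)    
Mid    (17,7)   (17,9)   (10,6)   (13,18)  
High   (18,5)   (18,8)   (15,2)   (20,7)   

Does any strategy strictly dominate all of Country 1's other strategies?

A strategy is strictly dominant if it gives Country 1 a strictly higher payoff than every other strategy, against every choice by the opponent.
High strictly dominates: vs Low: 18 > each of {4, 17}; vs Mid: 18 > each of {4, 17}; vs High: 15 > each of {11, 10}; vs Premium: 20 > each of {7, 13}.

High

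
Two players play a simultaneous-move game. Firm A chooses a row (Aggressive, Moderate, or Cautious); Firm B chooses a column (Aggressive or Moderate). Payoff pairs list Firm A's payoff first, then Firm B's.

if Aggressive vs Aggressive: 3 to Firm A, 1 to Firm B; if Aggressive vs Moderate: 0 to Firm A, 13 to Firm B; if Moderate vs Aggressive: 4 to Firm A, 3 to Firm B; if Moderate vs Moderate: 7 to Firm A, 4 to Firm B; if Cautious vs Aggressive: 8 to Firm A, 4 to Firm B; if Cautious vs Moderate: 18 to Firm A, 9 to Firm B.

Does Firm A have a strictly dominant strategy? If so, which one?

Check whether one of Firm A's strategies beats all alternatives regardless of what the opponent does.
Cautious strictly dominates: vs Aggressive: 8 > each of {3, 4}; vs Moderate: 18 > each of {0, 7}.

Cautious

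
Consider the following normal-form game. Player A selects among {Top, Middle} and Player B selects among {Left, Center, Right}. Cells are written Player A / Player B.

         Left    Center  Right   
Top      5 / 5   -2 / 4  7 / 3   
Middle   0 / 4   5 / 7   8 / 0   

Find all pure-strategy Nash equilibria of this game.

A profile is a Nash equilibrium when each player is best-responding to the other.
Player A's best responses — vs Left: Top (payoff 5); vs Center: Middle (payoff 5); vs Right: Middle (payoff 8).
Player B's best responses — vs Top: Left (payoff 5); vs Middle: Center (payoff 7).
Mutual best responses occur at (Top, Left) and (Middle, Center); at each, neither player gains by switching.

(Top, Left) and (Middle, Center)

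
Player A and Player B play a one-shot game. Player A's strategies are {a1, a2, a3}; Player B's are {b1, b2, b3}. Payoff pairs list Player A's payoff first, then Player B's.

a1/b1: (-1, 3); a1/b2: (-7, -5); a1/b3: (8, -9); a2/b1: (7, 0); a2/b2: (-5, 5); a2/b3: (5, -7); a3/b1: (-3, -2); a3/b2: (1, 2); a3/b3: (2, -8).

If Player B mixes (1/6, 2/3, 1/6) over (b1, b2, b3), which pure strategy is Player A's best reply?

Player A's best reply maximizes expected payoff against the mix.
a1: (1/6)·(-1) + (2/3)·(-7) + (1/6)·8 = -7/2
a2: (1/6)·7 + (2/3)·(-5) + (1/6)·5 = -4/3
a3: (1/6)·(-3) + (2/3)·1 + (1/6)·2 = 1/2
Highest expected payoff is 1/2, from a3.

a3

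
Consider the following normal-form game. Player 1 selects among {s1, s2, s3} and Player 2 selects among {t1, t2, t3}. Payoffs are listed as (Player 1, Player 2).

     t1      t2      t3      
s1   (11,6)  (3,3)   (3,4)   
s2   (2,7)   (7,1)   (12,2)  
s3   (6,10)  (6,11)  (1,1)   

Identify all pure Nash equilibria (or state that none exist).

Check mutual best responses: a cell is a NE iff neither player can gain by unilaterally deviating.
Player 1's best responses — vs t1: s1 (payoff 11); vs t2: s2 (payoff 7); vs t3: s2 (payoff 12).
Player 2's best responses — vs s1: t1 (payoff 6); vs s2: t1 (payoff 7); vs s3: t2 (payoff 11).
The only mutual best response is (s1, t1); neither player gains by switching there.

(s1, t1)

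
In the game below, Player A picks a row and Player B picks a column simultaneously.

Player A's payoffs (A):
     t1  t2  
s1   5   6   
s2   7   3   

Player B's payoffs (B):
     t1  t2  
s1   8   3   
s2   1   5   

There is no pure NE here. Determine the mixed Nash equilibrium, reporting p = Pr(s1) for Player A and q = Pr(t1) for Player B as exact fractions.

Each player's mixing probability is pinned down by making the *other* player indifferent.
Player B indifferent between t1 and t2: p·8 + (1−p)·1 = p·3 + (1−p)·5 ⟹ 1 + 7p = 5 + (-2)p ⟹ p = 4/9.
Player A indifferent between s1 and s2: q·5 + (1−q)·6 = q·7 + (1−q)·3 ⟹ 6 + (-1)q = 3 + 4q ⟹ q = 3/5.

p = 4/9, q = 3/5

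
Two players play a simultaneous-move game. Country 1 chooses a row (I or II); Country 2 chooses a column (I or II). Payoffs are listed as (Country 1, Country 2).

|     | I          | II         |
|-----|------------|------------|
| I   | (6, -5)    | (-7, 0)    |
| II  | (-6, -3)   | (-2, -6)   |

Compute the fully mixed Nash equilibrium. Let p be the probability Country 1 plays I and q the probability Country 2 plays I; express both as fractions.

p = 3/8, q = 5/17

Each player's mixing probability is pinned down by making the *other* player indifferent.
Country 2 indifferent between I and II: p·(-5) + (1−p)·(-3) = p·0 + (1−p)·(-6) ⟹ (-3) + (-2)p = (-6) + 6p ⟹ p = 3/8.
Country 1 indifferent between I and II: q·6 + (1−q)·(-7) = q·(-6) + (1−q)·(-2) ⟹ (-7) + 13q = (-2) + (-4)q ⟹ q = 5/17.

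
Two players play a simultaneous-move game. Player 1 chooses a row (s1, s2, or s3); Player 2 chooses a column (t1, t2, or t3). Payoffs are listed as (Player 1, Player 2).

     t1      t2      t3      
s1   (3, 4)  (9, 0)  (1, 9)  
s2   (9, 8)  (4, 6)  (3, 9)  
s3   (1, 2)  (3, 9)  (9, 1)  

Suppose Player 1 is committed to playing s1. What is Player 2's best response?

t3

With Player 1 fixed at s1, Player 2's payoffs are: t1 → 4, t2 → 0, t3 → 9.
The maximum is 9, achieved by t3.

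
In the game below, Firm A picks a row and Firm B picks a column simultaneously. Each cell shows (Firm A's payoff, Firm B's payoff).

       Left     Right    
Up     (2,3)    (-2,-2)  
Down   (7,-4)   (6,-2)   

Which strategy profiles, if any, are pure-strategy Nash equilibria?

(Down, Right)

Find each player's best response to every opponent strategy; NE are the intersections.
Firm A's best responses — vs Left: Down (payoff 7); vs Right: Down (payoff 6).
Firm B's best responses — vs Up: Left (payoff 3); vs Down: Right (payoff -2).
The only mutual best response is (Down, Right); neither player gains by switching there.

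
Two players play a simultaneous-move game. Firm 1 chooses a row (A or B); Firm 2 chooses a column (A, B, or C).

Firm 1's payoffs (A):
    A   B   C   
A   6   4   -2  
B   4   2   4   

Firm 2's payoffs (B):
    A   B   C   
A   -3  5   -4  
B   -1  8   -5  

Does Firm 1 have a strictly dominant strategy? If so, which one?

None

A strategy is strictly dominant if it gives Firm 1 a strictly higher payoff than every other strategy, against every choice by the opponent.
A is not dominant: against C, B gives 4 > -2.
B is not dominant: against A, A gives 6 > 4.
No single strategy is best against every opponent action.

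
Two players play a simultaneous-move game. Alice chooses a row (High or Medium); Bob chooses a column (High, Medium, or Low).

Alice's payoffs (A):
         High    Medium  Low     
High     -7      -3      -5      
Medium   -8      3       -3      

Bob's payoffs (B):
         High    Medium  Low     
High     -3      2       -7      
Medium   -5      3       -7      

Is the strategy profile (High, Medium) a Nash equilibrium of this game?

Holding Bob at Medium: Alice gets -3 from High but could get 3 by switching to Medium. Alice has a profitable deviation.

No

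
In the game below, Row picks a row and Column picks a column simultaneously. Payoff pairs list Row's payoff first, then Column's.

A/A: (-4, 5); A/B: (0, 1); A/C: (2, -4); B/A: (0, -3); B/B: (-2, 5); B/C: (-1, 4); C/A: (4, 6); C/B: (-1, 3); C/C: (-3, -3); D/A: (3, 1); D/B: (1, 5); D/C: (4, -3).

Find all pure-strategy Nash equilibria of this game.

A profile is a Nash equilibrium when each player is best-responding to the other.
Row's best responses — vs A: C (payoff 4); vs B: D (payoff 1); vs C: D (payoff 4).
Column's best responses — vs A: A (payoff 5); vs B: B (payoff 5); vs C: A (payoff 6); vs D: B (payoff 5).
Mutual best responses occur at (C, A) and (D, B); at each, neither player gains by switching.

(C, A) and (D, B)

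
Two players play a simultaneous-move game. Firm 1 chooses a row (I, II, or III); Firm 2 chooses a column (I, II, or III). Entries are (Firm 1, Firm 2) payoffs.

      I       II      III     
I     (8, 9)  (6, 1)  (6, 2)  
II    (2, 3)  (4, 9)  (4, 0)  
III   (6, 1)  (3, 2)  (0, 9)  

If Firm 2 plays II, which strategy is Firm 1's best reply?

With Firm 2 fixed at II, Firm 1's payoffs are: I → 6, II → 4, III → 3.
The maximum is 6, achieved by I.

I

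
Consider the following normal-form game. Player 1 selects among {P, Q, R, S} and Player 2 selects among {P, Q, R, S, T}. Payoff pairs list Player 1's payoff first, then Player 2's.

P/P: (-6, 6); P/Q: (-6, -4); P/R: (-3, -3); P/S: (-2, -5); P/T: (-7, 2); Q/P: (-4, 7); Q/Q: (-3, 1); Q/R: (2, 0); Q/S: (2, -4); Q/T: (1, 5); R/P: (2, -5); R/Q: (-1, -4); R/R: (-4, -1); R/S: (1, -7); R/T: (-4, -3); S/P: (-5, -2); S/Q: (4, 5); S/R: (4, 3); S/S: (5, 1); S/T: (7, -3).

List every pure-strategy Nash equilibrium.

(S, Q)

Check mutual best responses: a cell is a NE iff neither player can gain by unilaterally deviating.
Player 1's best responses — vs P: R (payoff 2); vs Q: S (payoff 4); vs R: S (payoff 4); vs S: S (payoff 5); vs T: S (payoff 7).
Player 2's best responses — vs P: P (payoff 6); vs Q: P (payoff 7); vs R: R (payoff -1); vs S: Q (payoff 5).
The only mutual best response is (S, Q); neither player gains by switching there.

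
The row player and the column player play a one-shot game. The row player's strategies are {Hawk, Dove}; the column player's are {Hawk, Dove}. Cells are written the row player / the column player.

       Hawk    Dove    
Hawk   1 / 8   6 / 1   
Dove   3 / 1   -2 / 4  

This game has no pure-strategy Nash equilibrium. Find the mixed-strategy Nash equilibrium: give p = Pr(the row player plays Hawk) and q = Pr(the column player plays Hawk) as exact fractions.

p = 3/10, q = 4/5

In a mixed NE each player is indifferent between their pure strategies, so the opponent's mix sets the indifference.
The column player indifferent between Hawk and Dove: p·8 + (1−p)·1 = p·1 + (1−p)·4 ⟹ 1 + 7p = 4 + (-3)p ⟹ p = 3/10.
The row player indifferent between Hawk and Dove: q·1 + (1−q)·6 = q·3 + (1−q)·(-2) ⟹ 6 + (-5)q = (-2) + 5q ⟹ q = 4/5.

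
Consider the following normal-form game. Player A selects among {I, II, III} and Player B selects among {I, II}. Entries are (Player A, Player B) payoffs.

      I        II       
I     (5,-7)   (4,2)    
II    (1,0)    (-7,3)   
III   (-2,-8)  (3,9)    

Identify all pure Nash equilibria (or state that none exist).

A profile is a Nash equilibrium when each player is best-responding to the other.
Player A's best responses — vs I: I (payoff 5); vs II: I (payoff 4).
Player B's best responses — vs I: II (payoff 2); vs II: II (payoff 3); vs III: II (payoff 9).
The only mutual best response is (I, II); neither player gains by switching there.

(I, II)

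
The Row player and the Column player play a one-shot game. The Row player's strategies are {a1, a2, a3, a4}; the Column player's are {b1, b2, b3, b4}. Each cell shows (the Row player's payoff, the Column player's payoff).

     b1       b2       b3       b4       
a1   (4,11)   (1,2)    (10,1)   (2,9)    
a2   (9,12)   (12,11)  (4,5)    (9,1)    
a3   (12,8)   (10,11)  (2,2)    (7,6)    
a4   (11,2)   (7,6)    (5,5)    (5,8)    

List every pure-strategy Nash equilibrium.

No pure-strategy Nash equilibrium

Check mutual best responses: a cell is a NE iff neither player can gain by unilaterally deviating.
The Row player's best responses — vs b1: a3 (payoff 12); vs b2: a2 (payoff 12); vs b3: a1 (payoff 10); vs b4: a2 (payoff 9).
The Column player's best responses — vs a1: b1 (payoff 11); vs a2: b1 (payoff 12); vs a3: b2 (payoff 11); vs a4: b4 (payoff 8).
No cell has both players best-responding. For instance, the Row player's best reply to b2 is a2, but against a2 the Column player prefers b1 over b2.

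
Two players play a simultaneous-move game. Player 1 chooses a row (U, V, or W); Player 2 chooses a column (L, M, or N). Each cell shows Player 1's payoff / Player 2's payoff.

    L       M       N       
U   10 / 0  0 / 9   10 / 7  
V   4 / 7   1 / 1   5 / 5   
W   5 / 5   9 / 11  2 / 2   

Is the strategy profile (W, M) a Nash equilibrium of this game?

Holding Player 2 at M: Player 1 gets 9 from W, versus 0 from U, 1 from V. No profitable deviation for Player 1.
Holding Player 1 at W: Player 2 gets 11 from M, versus 5 from L, 2 from N. No profitable deviation for Player 2 either.

Yes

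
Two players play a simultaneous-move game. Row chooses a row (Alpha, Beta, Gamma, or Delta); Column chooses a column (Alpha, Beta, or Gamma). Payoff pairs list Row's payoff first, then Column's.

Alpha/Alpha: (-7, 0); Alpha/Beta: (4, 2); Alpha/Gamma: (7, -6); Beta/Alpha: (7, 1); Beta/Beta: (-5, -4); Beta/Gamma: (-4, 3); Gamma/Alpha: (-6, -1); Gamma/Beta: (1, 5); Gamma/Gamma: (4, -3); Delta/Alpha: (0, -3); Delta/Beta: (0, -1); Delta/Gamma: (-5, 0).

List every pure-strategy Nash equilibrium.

(Alpha, Beta)

Find each player's best response to every opponent strategy; NE are the intersections.
Row's best responses — vs Alpha: Beta (payoff 7); vs Beta: Alpha (payoff 4); vs Gamma: Alpha (payoff 7).
Column's best responses — vs Alpha: Beta (payoff 2); vs Beta: Gamma (payoff 3); vs Gamma: Beta (payoff 5); vs Delta: Gamma (payoff 0).
The only mutual best response is (Alpha, Beta); neither player gains by switching there.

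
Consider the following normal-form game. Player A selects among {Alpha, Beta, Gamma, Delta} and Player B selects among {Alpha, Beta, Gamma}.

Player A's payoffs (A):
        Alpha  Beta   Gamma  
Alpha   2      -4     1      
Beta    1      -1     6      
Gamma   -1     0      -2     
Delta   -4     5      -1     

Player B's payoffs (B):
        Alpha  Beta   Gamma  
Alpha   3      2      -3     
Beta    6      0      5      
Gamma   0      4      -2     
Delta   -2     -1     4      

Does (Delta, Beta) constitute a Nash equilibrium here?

Holding Player B at Beta: Player A gets 5 from Delta, versus -4 from Alpha, -1 from Beta, 0 from Gamma. No profitable deviation for Player A.
Holding Player A at Delta: Player B gets -1 from Beta but could get 4 by switching to Gamma. Player B has a profitable deviation.

No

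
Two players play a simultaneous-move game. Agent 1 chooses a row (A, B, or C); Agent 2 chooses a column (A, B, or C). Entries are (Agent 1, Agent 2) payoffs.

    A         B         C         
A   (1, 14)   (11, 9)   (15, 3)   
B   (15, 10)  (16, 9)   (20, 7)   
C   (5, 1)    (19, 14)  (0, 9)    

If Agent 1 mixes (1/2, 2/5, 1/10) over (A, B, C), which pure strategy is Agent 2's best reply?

Compute Agent 2's expected payoff from each pure strategy against the given mix.
A: (1/2)·14 + (2/5)·10 + (1/10)·1 = 111/10
B: (1/2)·9 + (2/5)·9 + (1/10)·14 = 19/2
C: (1/2)·3 + (2/5)·7 + (1/10)·9 = 26/5
Highest expected payoff is 111/10, from A.

A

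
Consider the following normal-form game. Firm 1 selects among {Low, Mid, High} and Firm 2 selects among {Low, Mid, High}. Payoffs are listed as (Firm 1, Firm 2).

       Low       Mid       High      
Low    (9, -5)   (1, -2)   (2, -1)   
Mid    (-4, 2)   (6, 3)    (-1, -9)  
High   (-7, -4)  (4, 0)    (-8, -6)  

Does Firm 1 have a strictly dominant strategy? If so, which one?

Check whether one of Firm 1's strategies beats all alternatives regardless of what the opponent does.
Low is not dominant: against Mid, Mid gives 6 > 1.
Mid is not dominant: against Low, Low gives 9 > -4.
High is not dominant: against Low, Low gives 9 > -7.
No single strategy is best against every opponent action.

None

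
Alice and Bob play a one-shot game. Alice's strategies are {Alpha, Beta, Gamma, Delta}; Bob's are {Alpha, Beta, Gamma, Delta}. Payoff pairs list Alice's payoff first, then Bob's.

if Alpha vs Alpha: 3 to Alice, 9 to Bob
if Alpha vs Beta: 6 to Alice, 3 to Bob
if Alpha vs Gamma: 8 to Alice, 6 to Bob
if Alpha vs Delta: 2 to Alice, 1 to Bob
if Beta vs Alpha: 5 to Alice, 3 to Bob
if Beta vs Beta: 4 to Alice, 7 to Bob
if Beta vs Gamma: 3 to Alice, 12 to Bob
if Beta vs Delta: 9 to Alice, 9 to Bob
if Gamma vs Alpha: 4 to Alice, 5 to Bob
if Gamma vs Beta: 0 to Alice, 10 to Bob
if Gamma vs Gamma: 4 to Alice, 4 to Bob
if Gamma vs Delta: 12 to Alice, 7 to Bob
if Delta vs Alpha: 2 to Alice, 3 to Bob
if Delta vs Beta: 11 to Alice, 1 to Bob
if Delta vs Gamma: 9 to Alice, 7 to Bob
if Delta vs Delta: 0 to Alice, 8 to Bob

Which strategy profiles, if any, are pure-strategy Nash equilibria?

A profile is a Nash equilibrium when each player is best-responding to the other.
Alice's best responses — vs Alpha: Beta (payoff 5); vs Beta: Delta (payoff 11); vs Gamma: Delta (payoff 9); vs Delta: Gamma (payoff 12).
Bob's best responses — vs Alpha: Alpha (payoff 9); vs Beta: Gamma (payoff 12); vs Gamma: Beta (payoff 10); vs Delta: Delta (payoff 8).
No cell has both players best-responding. For instance, Alice's best reply to Delta is Gamma, but against Gamma Bob prefers Beta over Delta.

There is no pure-strategy Nash equilibrium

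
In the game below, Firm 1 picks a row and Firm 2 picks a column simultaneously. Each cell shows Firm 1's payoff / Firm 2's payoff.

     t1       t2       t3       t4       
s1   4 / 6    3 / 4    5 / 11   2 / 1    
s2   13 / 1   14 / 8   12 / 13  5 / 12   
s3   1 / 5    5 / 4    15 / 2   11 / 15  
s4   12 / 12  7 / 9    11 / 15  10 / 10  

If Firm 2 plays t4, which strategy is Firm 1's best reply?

With Firm 2 fixed at t4, Firm 1's payoffs are: s1 → 2, s2 → 5, s3 → 11, s4 → 10.
The maximum is 11, achieved by s3.

s3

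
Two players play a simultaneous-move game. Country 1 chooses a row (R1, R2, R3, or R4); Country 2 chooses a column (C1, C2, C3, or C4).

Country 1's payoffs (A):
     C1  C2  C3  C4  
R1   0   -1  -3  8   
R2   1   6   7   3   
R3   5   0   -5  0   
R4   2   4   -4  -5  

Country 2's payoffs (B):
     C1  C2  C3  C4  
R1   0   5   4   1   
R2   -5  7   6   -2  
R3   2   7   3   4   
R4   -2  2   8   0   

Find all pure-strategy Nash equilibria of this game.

Check mutual best responses: a cell is a NE iff neither player can gain by unilaterally deviating.
Country 1's best responses — vs C1: R3 (payoff 5); vs C2: R2 (payoff 6); vs C3: R2 (payoff 7); vs C4: R1 (payoff 8).
Country 2's best responses — vs R1: C2 (payoff 5); vs R2: C2 (payoff 7); vs R3: C2 (payoff 7); vs R4: C3 (payoff 8).
The only mutual best response is (R2, C2); neither player gains by switching there.

(R2, C2)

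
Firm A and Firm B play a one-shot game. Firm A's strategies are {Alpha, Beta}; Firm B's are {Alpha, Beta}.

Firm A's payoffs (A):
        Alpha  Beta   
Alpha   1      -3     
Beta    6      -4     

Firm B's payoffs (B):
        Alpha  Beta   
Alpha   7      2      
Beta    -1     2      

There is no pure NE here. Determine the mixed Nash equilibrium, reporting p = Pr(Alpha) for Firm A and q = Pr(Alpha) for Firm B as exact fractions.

Each player's mixing probability is pinned down by making the *other* player indifferent.
Firm B indifferent between Alpha and Beta: p·7 + (1−p)·(-1) = p·2 + (1−p)·2 ⟹ (-1) + 8p = 2 + 0p ⟹ p = 3/8.
Firm A indifferent between Alpha and Beta: q·1 + (1−q)·(-3) = q·6 + (1−q)·(-4) ⟹ (-3) + 4q = (-4) + 10q ⟹ q = 1/6.

p = 3/8, q = 1/6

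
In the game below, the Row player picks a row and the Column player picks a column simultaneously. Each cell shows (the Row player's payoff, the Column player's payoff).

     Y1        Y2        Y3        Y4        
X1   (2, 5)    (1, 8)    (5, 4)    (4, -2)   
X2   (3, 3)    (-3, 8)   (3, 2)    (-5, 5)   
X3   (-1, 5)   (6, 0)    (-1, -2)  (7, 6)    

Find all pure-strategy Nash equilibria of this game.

(X3, Y4)

A profile is a Nash equilibrium when each player is best-responding to the other.
The Row player's best responses — vs Y1: X2 (payoff 3); vs Y2: X3 (payoff 6); vs Y3: X1 (payoff 5); vs Y4: X3 (payoff 7).
The Column player's best responses — vs X1: Y2 (payoff 8); vs X2: Y2 (payoff 8); vs X3: Y4 (payoff 6).
The only mutual best response is (X3, Y4); neither player gains by switching there.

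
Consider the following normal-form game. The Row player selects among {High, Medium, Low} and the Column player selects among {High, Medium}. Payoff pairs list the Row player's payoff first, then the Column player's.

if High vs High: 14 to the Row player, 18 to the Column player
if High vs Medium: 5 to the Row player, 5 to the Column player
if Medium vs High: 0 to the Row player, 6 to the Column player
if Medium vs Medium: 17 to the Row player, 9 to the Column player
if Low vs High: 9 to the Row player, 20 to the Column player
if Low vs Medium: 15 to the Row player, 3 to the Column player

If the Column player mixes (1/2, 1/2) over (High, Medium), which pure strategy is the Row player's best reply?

Low

Compute the Row player's expected payoff from each pure strategy against the given mix.
High: (1/2)·14 + (1/2)·5 = 19/2
Medium: (1/2)·0 + (1/2)·17 = 17/2
Low: (1/2)·9 + (1/2)·15 = 12
Highest expected payoff is 12, from Low.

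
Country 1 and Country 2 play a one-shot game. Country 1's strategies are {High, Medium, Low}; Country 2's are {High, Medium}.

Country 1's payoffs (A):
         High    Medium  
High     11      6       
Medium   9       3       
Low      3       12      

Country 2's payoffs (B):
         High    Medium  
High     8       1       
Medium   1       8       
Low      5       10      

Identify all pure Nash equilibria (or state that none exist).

Check mutual best responses: a cell is a NE iff neither player can gain by unilaterally deviating.
Country 1's best responses — vs High: High (payoff 11); vs Medium: Low (payoff 12).
Country 2's best responses — vs High: High (payoff 8); vs Medium: Medium (payoff 8); vs Low: Medium (payoff 10).
Mutual best responses occur at (High, High) and (Low, Medium); at each, neither player gains by switching.

(High, High) and (Low, Medium)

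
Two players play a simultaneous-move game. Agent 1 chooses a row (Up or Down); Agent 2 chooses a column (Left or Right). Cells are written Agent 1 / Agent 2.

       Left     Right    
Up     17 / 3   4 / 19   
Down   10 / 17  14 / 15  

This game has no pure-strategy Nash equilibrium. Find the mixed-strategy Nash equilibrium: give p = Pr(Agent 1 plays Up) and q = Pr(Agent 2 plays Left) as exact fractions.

p = 1/9, q = 10/17

Each player's mixing probability is pinned down by making the *other* player indifferent.
Agent 2 indifferent between Left and Right: p·3 + (1−p)·17 = p·19 + (1−p)·15 ⟹ 17 + (-14)p = 15 + 4p ⟹ p = 1/9.
Agent 1 indifferent between Up and Down: q·17 + (1−q)·4 = q·10 + (1−q)·14 ⟹ 4 + 13q = 14 + (-4)q ⟹ q = 10/17.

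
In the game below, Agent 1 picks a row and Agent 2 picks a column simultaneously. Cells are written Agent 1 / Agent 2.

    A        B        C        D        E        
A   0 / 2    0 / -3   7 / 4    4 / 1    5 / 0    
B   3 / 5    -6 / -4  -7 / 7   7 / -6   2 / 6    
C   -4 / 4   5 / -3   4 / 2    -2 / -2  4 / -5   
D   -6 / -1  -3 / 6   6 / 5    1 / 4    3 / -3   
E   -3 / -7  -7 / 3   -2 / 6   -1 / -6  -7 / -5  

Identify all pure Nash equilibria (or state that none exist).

A profile is a Nash equilibrium when each player is best-responding to the other.
Agent 1's best responses — vs A: B (payoff 3); vs B: C (payoff 5); vs C: A (payoff 7); vs D: B (payoff 7); vs E: A (payoff 5).
Agent 2's best responses — vs A: C (payoff 4); vs B: C (payoff 7); vs C: A (payoff 4); vs D: B (payoff 6); vs E: C (payoff 6).
The only mutual best response is (A, C); neither player gains by switching there.

(A, C)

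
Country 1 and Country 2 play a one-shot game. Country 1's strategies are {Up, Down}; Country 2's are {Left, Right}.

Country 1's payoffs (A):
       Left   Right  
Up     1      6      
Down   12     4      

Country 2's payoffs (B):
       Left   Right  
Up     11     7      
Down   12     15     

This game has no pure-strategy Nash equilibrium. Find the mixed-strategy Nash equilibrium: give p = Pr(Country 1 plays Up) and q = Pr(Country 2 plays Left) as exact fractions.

In a mixed NE each player is indifferent between their pure strategies, so the opponent's mix sets the indifference.
Country 2 indifferent between Left and Right: p·11 + (1−p)·12 = p·7 + (1−p)·15 ⟹ 12 + (-1)p = 15 + (-8)p ⟹ p = 3/7.
Country 1 indifferent between Up and Down: q·1 + (1−q)·6 = q·12 + (1−q)·4 ⟹ 6 + (-5)q = 4 + 8q ⟹ q = 2/13.

p = 3/7, q = 2/13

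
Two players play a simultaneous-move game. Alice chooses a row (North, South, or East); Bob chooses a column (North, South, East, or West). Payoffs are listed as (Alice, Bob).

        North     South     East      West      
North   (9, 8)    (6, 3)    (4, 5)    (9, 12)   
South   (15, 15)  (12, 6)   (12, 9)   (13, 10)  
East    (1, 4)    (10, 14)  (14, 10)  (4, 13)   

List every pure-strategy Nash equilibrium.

(South, North)

Check mutual best responses: a cell is a NE iff neither player can gain by unilaterally deviating.
Alice's best responses — vs North: South (payoff 15); vs South: South (payoff 12); vs East: East (payoff 14); vs West: South (payoff 13).
Bob's best responses — vs North: West (payoff 12); vs South: North (payoff 15); vs East: South (payoff 14).
The only mutual best response is (South, North); neither player gains by switching there.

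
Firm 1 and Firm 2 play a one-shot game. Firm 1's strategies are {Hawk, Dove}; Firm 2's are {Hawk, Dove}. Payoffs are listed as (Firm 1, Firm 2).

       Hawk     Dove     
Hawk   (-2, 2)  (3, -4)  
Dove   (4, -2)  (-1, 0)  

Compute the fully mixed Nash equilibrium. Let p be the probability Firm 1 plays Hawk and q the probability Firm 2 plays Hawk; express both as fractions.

p = 1/4, q = 2/5

Each player's mixing probability is pinned down by making the *other* player indifferent.
Firm 2 indifferent between Hawk and Dove: p·2 + (1−p)·(-2) = p·(-4) + (1−p)·0 ⟹ (-2) + 4p = 0 + (-4)p ⟹ p = 1/4.
Firm 1 indifferent between Hawk and Dove: q·(-2) + (1−q)·3 = q·4 + (1−q)·(-1) ⟹ 3 + (-5)q = (-1) + 5q ⟹ q = 2/5.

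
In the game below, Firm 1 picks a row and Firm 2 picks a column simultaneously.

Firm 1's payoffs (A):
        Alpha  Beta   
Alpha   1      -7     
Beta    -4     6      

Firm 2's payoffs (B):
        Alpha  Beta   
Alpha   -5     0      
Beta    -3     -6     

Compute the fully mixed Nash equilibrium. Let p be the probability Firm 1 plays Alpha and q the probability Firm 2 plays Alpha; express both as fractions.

Each player's mixing probability is pinned down by making the *other* player indifferent.
Firm 2 indifferent between Alpha and Beta: p·(-5) + (1−p)·(-3) = p·0 + (1−p)·(-6) ⟹ (-3) + (-2)p = (-6) + 6p ⟹ p = 3/8.
Firm 1 indifferent between Alpha and Beta: q·1 + (1−q)·(-7) = q·(-4) + (1−q)·6 ⟹ (-7) + 8q = 6 + (-10)q ⟹ q = 13/18.

p = 3/8, q = 13/18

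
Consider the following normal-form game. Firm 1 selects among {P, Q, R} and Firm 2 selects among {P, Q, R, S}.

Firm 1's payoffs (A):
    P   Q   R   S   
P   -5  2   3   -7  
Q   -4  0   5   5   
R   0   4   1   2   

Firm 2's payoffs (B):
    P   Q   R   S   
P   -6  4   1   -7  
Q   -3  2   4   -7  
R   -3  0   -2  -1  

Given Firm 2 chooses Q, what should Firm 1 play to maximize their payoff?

With Firm 2 fixed at Q, Firm 1's payoffs are: P → 2, Q → 0, R → 4.
The maximum is 4, achieved by R.

R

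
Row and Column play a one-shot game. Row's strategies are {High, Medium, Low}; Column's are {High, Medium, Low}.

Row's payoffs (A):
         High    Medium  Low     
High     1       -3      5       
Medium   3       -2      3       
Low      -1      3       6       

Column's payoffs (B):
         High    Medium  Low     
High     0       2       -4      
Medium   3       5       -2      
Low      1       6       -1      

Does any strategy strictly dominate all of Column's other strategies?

Medium

A strategy is strictly dominant if it gives Column a strictly higher payoff than every other strategy, against every choice by the opponent.
Medium strictly dominates: vs High: 2 > each of {0, -4}; vs Medium: 5 > each of {3, -2}; vs Low: 6 > each of {1, -1}.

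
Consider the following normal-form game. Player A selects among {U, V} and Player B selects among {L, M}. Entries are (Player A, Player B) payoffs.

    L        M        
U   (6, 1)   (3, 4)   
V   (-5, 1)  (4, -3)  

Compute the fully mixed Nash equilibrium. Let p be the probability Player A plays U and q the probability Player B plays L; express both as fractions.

In a mixed NE each player is indifferent between their pure strategies, so the opponent's mix sets the indifference.
Player B indifferent between L and M: p·1 + (1−p)·1 = p·4 + (1−p)·(-3) ⟹ 1 + 0p = (-3) + 7p ⟹ p = 4/7.
Player A indifferent between U and V: q·6 + (1−q)·3 = q·(-5) + (1−q)·4 ⟹ 3 + 3q = 4 + (-9)q ⟹ q = 1/12.

p = 4/7, q = 1/12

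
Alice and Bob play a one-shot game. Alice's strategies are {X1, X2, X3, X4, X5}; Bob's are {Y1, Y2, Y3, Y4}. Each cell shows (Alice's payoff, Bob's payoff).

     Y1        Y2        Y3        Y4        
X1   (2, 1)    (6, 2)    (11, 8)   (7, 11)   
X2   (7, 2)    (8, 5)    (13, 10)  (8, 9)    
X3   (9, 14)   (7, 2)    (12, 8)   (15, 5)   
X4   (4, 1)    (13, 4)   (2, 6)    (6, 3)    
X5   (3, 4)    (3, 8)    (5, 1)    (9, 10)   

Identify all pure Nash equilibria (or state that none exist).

(X2, Y3) and (X3, Y1)

A profile is a Nash equilibrium when each player is best-responding to the other.
Alice's best responses — vs Y1: X3 (payoff 9); vs Y2: X4 (payoff 13); vs Y3: X2 (payoff 13); vs Y4: X3 (payoff 15).
Bob's best responses — vs X1: Y4 (payoff 11); vs X2: Y3 (payoff 10); vs X3: Y1 (payoff 14); vs X4: Y3 (payoff 6); vs X5: Y4 (payoff 10).
Mutual best responses occur at (X2, Y3) and (X3, Y1); at each, neither player gains by switching.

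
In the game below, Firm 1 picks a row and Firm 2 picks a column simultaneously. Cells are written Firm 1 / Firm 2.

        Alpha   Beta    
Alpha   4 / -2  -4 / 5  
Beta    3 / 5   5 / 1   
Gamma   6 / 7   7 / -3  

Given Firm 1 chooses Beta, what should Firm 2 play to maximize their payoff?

Alpha

With Firm 1 fixed at Beta, Firm 2's payoffs are: Alpha → 5, Beta → 1.
The maximum is 5, achieved by Alpha.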